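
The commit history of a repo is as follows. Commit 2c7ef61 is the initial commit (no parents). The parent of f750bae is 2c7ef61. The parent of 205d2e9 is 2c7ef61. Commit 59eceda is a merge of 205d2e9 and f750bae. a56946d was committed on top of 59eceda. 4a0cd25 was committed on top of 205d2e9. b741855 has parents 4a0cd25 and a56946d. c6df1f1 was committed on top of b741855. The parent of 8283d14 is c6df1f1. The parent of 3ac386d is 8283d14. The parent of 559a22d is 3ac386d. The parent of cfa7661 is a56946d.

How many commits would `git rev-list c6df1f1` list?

8

Walking parent pointers from c6df1f1: reachable set = {205d2e9, 2c7ef61, 4a0cd25, 59eceda, a56946d, b741855, c6df1f1, f750bae}.
That is 8 commits.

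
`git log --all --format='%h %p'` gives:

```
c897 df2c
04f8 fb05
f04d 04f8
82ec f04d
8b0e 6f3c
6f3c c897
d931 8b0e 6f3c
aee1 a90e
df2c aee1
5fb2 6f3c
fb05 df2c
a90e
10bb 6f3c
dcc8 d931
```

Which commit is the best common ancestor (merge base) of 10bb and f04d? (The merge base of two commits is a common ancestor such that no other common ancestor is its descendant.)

df2c

Ancestors of 10bb: {10bb, 6f3c, a90e, aee1, c897, df2c}.
Ancestors of f04d: {04f8, a90e, aee1, df2c, f04d, fb05}.
Common ancestors: {a90e, aee1, df2c}.
Among these, df2c is not an ancestor of any other common ancestor — it is the merge base.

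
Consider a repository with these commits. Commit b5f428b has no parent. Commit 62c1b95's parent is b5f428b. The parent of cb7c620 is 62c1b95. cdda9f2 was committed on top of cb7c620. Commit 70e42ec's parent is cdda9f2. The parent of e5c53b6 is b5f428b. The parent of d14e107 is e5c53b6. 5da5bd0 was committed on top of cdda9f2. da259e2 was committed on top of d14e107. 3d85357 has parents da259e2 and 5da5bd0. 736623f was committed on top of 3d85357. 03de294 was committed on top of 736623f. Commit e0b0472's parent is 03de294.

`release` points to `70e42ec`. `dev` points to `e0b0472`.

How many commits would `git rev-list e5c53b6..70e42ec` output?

4

Reachable from 70e42ec: {62c1b95, 70e42ec, b5f428b, cb7c620, cdda9f2}.
Reachable from e5c53b6: {b5f428b, e5c53b6}.
In 70e42ec's history but not e5c53b6's: {62c1b95, 70e42ec, cb7c620, cdda9f2} — 4 commits.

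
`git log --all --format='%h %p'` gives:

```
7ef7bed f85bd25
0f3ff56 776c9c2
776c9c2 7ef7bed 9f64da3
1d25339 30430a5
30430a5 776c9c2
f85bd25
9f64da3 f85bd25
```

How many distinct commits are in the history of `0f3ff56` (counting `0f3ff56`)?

5

Walking parent pointers from 0f3ff56: reachable set = {0f3ff56, 776c9c2, 7ef7bed, 9f64da3, f85bd25}.
That is 5 commits.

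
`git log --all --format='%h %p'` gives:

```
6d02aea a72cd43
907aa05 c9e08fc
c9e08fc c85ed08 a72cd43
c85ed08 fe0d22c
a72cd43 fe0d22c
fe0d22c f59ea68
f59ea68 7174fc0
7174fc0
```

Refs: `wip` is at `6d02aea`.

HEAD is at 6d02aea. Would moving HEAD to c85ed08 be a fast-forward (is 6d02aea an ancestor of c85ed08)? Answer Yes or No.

A fast-forward from 6d02aea to c85ed08 is possible iff 6d02aea is an ancestor of c85ed08.
Ancestors of c85ed08: {7174fc0, c85ed08, f59ea68, fe0d22c}.
6d02aea is not among them, so fast-forward is not possible.

No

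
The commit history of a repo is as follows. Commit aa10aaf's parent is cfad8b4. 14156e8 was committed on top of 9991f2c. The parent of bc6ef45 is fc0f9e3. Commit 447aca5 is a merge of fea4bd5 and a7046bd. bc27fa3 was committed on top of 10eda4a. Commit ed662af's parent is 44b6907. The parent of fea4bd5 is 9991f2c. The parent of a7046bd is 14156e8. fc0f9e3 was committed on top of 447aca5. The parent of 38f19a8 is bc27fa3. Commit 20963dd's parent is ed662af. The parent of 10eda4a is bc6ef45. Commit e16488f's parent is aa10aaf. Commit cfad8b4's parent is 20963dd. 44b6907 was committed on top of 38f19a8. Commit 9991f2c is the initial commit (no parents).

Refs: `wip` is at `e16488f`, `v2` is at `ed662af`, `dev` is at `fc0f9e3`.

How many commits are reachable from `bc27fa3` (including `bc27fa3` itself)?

9

Walking parent pointers from bc27fa3: reachable set = {10eda4a, 14156e8, 447aca5, 9991f2c, a7046bd, bc27fa3, bc6ef45, fc0f9e3, fea4bd5}.
That is 9 commits.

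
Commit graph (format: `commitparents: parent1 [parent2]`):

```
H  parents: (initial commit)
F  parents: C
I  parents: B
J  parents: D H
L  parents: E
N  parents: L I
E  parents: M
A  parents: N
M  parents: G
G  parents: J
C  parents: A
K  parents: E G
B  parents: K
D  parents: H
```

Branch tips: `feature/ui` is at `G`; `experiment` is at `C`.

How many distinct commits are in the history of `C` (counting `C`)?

13

Walking parent pointers from C: reachable set = {A, B, C, D, E, G, H, I, J, K, L, M, N}.
That is 13 commits.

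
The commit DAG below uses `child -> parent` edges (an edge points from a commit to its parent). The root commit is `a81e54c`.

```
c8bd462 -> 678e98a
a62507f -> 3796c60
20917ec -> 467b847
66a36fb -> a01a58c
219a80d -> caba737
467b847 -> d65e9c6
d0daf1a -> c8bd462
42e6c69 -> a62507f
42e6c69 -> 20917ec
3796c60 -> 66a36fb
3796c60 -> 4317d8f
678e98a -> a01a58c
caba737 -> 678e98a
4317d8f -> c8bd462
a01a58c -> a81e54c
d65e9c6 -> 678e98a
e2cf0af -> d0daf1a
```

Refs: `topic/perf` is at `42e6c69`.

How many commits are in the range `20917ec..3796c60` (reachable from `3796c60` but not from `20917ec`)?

4

Reachable from 3796c60: {3796c60, 4317d8f, 66a36fb, 678e98a, a01a58c, a81e54c, c8bd462}.
Reachable from 20917ec: {20917ec, 467b847, 678e98a, a01a58c, a81e54c, d65e9c6}.
In 3796c60's history but not 20917ec's: {3796c60, 4317d8f, 66a36fb, c8bd462} — 4 commits.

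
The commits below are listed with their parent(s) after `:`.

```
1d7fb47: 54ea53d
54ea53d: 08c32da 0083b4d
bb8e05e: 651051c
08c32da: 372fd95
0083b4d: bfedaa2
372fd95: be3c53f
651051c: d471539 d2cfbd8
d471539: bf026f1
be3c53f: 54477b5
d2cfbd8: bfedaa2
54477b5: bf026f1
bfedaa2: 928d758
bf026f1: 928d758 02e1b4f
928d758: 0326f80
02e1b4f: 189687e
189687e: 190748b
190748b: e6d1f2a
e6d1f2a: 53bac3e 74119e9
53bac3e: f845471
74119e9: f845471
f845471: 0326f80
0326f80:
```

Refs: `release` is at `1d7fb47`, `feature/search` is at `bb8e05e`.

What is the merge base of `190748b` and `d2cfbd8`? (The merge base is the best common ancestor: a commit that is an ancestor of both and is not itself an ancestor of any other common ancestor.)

Ancestors of 190748b: {0326f80, 190748b, 53bac3e, 74119e9, e6d1f2a, f845471}.
Ancestors of d2cfbd8: {0326f80, 928d758, bfedaa2, d2cfbd8}.
Common ancestors: {0326f80}.
The only common ancestor is 0326f80, so it is the merge base.

0326f80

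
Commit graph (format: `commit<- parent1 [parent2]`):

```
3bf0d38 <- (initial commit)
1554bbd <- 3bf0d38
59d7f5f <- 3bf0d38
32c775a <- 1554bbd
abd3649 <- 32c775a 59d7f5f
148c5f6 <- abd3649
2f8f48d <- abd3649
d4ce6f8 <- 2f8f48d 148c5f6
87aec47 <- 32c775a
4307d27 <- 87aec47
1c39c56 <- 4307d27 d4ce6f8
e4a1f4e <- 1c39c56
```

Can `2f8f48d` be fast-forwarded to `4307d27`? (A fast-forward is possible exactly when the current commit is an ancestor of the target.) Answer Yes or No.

A fast-forward from 2f8f48d to 4307d27 is possible iff 2f8f48d is an ancestor of 4307d27.
Ancestors of 4307d27: {1554bbd, 32c775a, 3bf0d38, 4307d27, 87aec47}.
2f8f48d is not among them, so fast-forward is not possible.

No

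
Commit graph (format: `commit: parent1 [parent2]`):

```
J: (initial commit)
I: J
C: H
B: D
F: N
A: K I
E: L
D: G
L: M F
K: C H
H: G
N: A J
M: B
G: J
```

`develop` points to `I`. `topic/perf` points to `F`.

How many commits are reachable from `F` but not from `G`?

Reachable from F: {A, C, F, G, H, I, J, K, N}.
Reachable from G: {G, J}.
In F's history but not G's: {A, C, F, H, I, K, N} — 7 commits.

7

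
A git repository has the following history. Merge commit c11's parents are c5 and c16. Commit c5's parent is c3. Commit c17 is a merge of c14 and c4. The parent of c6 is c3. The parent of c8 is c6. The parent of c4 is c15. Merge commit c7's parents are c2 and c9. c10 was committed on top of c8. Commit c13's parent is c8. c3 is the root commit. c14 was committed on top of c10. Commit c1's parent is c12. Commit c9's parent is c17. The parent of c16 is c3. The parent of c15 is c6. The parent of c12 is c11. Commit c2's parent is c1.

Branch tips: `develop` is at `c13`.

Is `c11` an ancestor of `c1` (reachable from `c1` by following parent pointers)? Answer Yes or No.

Ancestors of c1 (commits reachable by following parents): {c1, c11, c12, c16, c3, c5}.
c11 is in that set, so it is an ancestor of c1.

Yes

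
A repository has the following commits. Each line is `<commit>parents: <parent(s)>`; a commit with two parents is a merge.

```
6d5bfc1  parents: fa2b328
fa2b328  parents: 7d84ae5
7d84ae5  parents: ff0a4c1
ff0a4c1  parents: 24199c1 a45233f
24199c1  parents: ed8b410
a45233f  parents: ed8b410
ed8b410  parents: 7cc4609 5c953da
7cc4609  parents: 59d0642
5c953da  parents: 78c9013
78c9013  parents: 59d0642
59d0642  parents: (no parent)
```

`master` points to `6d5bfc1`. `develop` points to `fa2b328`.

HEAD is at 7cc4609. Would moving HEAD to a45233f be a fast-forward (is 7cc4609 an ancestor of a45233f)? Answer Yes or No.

Yes

A fast-forward from 7cc4609 to a45233f is possible iff 7cc4609 is an ancestor of a45233f.
Ancestors of a45233f: {59d0642, 5c953da, 78c9013, 7cc4609, a45233f, ed8b410}.
7cc4609 is among them, so fast-forward is possible.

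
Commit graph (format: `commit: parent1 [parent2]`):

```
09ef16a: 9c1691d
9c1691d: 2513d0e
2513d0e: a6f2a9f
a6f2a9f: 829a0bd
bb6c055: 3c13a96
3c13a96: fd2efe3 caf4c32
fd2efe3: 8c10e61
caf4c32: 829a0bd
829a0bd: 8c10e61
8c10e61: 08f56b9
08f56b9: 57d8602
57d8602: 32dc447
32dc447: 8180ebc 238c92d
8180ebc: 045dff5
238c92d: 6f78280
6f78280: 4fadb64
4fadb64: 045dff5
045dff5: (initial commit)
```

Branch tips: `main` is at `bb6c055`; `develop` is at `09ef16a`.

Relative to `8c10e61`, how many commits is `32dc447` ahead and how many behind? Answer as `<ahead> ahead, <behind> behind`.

Reachable from 32dc447: {045dff5, 238c92d, 32dc447, 4fadb64, 6f78280, 8180ebc}.
Reachable from 8c10e61: {045dff5, 08f56b9, 238c92d, 32dc447, 4fadb64, 57d8602, 6f78280, 8180ebc, 8c10e61}.
Only in 32dc447's history (ahead): {} — 0.
Only in 8c10e61's history (behind): {08f56b9, 57d8602, 8c10e61} — 3.

0 ahead, 3 behind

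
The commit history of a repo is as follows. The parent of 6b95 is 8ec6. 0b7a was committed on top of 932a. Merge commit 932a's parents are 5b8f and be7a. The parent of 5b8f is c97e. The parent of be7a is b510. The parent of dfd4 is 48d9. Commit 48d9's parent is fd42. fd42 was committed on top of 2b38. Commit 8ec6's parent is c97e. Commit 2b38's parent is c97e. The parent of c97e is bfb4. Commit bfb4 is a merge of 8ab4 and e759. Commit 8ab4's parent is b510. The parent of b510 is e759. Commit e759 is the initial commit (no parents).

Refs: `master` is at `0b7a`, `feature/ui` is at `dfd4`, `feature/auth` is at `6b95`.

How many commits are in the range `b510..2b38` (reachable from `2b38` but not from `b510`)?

4

Reachable from 2b38: {2b38, 8ab4, b510, bfb4, c97e, e759}.
Reachable from b510: {b510, e759}.
In 2b38's history but not b510's: {2b38, 8ab4, bfb4, c97e} — 4 commits.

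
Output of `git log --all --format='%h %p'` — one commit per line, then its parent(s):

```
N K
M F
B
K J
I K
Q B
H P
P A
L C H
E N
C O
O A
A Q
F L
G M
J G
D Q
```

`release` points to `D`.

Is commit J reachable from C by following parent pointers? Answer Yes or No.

Ancestors of C: {A, B, C, O, Q}.
J is not in that set, so it is not an ancestor of C.

No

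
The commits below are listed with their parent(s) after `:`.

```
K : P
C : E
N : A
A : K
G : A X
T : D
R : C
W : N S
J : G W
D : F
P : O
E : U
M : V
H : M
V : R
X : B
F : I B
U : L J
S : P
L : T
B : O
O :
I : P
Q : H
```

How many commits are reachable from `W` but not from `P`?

5

Reachable from W: {A, K, N, O, P, S, W}.
Reachable from P: {O, P}.
In W's history but not P's: {A, K, N, S, W} — 5 commits.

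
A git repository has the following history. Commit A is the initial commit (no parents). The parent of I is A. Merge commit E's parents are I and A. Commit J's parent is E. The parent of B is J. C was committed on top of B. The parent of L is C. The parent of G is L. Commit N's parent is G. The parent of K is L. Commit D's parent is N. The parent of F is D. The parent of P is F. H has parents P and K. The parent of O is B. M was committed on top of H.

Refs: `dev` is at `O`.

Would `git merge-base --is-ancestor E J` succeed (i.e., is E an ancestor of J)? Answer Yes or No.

Yes

Ancestors of J (commits reachable by following parents): {A, E, I, J}.
E is in that set, so it is an ancestor of J.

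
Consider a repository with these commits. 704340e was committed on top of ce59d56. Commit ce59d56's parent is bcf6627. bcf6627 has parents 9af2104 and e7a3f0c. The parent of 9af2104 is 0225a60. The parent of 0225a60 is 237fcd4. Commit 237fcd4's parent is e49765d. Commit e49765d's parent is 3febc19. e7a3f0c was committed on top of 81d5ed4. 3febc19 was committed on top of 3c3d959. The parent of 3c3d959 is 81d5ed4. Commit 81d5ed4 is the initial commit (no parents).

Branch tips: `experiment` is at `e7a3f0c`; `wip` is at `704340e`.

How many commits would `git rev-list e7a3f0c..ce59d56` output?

8

Reachable from ce59d56: {0225a60, 237fcd4, 3c3d959, 3febc19, 81d5ed4, 9af2104, bcf6627, ce59d56, e49765d, e7a3f0c}.
Reachable from e7a3f0c: {81d5ed4, e7a3f0c}.
In ce59d56's history but not e7a3f0c's: {0225a60, 237fcd4, 3c3d959, 3febc19, 9af2104, bcf6627, ce59d56, e49765d} — 8 commits.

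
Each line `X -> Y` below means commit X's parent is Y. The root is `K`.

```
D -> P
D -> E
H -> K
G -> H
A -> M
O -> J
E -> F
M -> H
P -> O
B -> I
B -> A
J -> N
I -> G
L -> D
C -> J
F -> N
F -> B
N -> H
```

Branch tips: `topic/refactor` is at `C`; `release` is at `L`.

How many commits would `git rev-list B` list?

7

Walking parent pointers from B: reachable set = {A, B, G, H, I, K, M}.
That is 7 commits.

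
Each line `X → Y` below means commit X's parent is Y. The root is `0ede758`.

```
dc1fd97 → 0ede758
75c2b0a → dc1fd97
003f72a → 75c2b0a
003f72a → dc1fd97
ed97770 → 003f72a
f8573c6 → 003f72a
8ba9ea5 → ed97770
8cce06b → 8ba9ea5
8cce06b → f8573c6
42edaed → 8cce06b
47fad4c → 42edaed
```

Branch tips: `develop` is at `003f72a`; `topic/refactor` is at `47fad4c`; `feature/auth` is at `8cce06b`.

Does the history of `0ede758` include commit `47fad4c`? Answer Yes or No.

No

Ancestors of 0ede758: {0ede758}.
47fad4c is not in that set, so it is not an ancestor of 0ede758.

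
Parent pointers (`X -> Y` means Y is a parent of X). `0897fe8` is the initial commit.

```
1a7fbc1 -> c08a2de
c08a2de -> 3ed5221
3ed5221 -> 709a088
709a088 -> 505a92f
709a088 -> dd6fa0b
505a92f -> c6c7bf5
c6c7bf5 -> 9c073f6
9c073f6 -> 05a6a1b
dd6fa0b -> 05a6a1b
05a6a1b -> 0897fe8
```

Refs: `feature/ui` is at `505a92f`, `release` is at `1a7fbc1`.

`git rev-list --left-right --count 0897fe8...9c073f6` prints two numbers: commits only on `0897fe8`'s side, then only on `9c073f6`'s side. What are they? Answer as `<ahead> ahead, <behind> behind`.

Reachable from 0897fe8: {0897fe8}.
Reachable from 9c073f6: {05a6a1b, 0897fe8, 9c073f6}.
Only in 0897fe8's history (ahead): {} — 0.
Only in 9c073f6's history (behind): {05a6a1b, 9c073f6} — 2.

0 ahead, 2 behind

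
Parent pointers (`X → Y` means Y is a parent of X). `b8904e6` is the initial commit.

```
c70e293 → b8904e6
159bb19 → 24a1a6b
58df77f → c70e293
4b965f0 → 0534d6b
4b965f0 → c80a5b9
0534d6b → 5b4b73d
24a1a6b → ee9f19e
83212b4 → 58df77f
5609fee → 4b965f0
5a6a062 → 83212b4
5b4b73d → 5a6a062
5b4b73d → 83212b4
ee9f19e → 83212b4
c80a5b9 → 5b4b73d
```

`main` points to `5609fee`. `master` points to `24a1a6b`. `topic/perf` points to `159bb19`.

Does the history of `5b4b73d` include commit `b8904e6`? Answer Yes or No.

Ancestors of 5b4b73d (commits reachable by following parents): {58df77f, 5a6a062, 5b4b73d, 83212b4, b8904e6, c70e293}.
b8904e6 is in that set, so it is an ancestor of 5b4b73d.

Yes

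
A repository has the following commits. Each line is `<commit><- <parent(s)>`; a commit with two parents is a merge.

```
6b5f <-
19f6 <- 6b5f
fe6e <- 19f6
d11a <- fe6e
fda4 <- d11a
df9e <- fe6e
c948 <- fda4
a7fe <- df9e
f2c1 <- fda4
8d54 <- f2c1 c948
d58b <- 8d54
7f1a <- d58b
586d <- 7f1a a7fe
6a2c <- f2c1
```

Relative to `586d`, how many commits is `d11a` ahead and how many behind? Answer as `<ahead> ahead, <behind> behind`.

Reachable from d11a: {19f6, 6b5f, d11a, fe6e}.
Reachable from 586d: {19f6, 586d, 6b5f, 7f1a, 8d54, a7fe, c948, d11a, d58b, df9e, f2c1, fda4, fe6e}.
Only in d11a's history (ahead): {} — 0.
Only in 586d's history (behind): {586d, 7f1a, 8d54, a7fe, c948, d58b, df9e, f2c1, fda4} — 9.

0 ahead, 9 behind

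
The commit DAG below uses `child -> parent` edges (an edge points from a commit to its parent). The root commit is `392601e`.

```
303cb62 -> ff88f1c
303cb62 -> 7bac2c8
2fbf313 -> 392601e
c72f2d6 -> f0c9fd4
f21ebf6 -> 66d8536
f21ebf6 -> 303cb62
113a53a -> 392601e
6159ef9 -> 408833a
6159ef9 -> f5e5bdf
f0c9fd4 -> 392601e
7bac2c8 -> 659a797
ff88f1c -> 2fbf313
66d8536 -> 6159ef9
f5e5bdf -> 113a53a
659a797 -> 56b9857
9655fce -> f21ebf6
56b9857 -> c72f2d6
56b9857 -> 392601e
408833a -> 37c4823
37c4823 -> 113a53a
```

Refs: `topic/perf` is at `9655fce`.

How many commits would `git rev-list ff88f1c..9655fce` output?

Reachable from 9655fce: {113a53a, 2fbf313, 303cb62, 37c4823, 392601e, 408833a, 56b9857, 6159ef9, 659a797, 66d8536, 7bac2c8, 9655fce, c72f2d6, f0c9fd4, f21ebf6, f5e5bdf, ff88f1c}.
Reachable from ff88f1c: {2fbf313, 392601e, ff88f1c}.
In 9655fce's history but not ff88f1c's: {113a53a, 303cb62, 37c4823, 408833a, 56b9857, 6159ef9, 659a797, 66d8536, 7bac2c8, 9655fce, c72f2d6, f0c9fd4, f21ebf6, f5e5bdf} — 14 commits.

14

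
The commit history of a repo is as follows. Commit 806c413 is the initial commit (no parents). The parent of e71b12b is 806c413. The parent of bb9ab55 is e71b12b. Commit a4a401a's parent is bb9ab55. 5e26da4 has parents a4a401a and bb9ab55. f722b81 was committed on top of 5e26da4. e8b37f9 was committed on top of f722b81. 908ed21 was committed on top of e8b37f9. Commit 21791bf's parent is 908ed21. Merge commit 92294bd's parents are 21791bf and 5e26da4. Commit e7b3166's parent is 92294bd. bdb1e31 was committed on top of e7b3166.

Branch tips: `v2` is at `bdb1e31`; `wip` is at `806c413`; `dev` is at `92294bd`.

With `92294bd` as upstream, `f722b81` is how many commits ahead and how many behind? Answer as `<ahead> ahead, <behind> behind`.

Reachable from f722b81: {5e26da4, 806c413, a4a401a, bb9ab55, e71b12b, f722b81}.
Reachable from 92294bd: {21791bf, 5e26da4, 806c413, 908ed21, 92294bd, a4a401a, bb9ab55, e71b12b, e8b37f9, f722b81}.
Only in f722b81's history (ahead): {} — 0.
Only in 92294bd's history (behind): {21791bf, 908ed21, 92294bd, e8b37f9} — 4.

0 ahead, 4 behind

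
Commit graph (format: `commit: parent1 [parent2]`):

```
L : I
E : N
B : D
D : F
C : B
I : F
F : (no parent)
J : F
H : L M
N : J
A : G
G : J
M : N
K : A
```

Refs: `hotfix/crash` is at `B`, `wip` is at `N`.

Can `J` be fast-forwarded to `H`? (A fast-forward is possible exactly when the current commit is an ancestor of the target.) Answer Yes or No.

A fast-forward from J to H is possible iff J is an ancestor of H.
Ancestors of H: {F, H, I, J, L, M, N}.
J is among them, so fast-forward is possible.

Yes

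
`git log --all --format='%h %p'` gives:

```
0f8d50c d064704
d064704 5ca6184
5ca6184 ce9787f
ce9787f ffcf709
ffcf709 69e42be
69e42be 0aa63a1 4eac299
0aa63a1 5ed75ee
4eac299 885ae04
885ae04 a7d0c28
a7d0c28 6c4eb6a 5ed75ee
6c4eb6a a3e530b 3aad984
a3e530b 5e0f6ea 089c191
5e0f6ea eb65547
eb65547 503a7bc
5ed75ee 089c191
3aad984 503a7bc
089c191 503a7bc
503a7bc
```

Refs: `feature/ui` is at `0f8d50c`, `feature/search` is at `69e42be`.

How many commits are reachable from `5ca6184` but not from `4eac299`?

5

Reachable from 5ca6184: {089c191, 0aa63a1, 3aad984, 4eac299, 503a7bc, 5ca6184, 5e0f6ea, 5ed75ee, 69e42be, 6c4eb6a, 885ae04, a3e530b, a7d0c28, ce9787f, eb65547, ffcf709}.
Reachable from 4eac299: {089c191, 3aad984, 4eac299, 503a7bc, 5e0f6ea, 5ed75ee, 6c4eb6a, 885ae04, a3e530b, a7d0c28, eb65547}.
In 5ca6184's history but not 4eac299's: {0aa63a1, 5ca6184, 69e42be, ce9787f, ffcf709} — 5 commits.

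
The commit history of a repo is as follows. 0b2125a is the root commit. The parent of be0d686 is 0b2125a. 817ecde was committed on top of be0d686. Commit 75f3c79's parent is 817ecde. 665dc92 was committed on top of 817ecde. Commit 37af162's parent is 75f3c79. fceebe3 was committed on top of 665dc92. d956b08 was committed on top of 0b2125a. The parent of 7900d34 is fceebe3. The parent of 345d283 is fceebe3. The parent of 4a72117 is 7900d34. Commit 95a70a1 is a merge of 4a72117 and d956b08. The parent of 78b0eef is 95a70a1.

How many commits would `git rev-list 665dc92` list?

Walking parent pointers from 665dc92: reachable set = {0b2125a, 665dc92, 817ecde, be0d686}.
That is 4 commits.

4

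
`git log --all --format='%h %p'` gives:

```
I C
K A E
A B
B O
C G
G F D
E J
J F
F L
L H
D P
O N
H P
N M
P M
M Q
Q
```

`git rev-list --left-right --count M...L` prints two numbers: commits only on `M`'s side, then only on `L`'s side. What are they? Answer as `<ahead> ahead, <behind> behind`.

0 ahead, 3 behind

Reachable from M: {M, Q}.
Reachable from L: {H, L, M, P, Q}.
Only in M's history (ahead): {} — 0.
Only in L's history (behind): {H, L, P} — 3.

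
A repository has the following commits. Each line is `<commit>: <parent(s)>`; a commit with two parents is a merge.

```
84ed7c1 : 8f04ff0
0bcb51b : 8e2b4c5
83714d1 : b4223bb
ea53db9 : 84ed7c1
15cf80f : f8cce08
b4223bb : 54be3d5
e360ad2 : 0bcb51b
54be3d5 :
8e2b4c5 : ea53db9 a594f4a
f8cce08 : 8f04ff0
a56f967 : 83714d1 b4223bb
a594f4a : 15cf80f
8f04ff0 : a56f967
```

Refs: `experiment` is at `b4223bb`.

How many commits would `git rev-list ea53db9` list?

7

Walking parent pointers from ea53db9: reachable set = {54be3d5, 83714d1, 84ed7c1, 8f04ff0, a56f967, b4223bb, ea53db9}.
That is 7 commits.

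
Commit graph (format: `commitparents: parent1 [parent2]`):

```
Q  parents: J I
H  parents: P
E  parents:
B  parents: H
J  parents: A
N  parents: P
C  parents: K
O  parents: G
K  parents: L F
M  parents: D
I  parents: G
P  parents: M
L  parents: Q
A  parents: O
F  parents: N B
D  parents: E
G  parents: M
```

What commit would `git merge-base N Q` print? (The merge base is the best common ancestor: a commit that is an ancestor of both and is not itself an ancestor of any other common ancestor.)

Ancestors of N: {D, E, M, N, P}.
Ancestors of Q: {A, D, E, G, I, J, M, O, Q}.
Common ancestors: {D, E, M}.
Among these, M is not an ancestor of any other common ancestor — it is the merge base.

M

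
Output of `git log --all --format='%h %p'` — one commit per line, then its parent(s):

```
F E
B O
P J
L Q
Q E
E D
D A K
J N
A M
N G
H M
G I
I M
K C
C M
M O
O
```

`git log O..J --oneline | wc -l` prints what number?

5

Reachable from J: {G, I, J, M, N, O}.
Reachable from O: {O}.
In J's history but not O's: {G, I, J, M, N} — 5 commits.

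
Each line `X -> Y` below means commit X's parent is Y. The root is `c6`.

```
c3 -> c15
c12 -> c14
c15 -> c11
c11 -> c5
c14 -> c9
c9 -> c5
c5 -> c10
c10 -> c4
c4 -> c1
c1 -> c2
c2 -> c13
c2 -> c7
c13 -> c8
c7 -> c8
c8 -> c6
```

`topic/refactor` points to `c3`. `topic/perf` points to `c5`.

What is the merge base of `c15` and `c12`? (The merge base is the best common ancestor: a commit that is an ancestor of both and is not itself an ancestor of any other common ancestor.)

c5

Ancestors of c15: {c1, c10, c11, c13, c15, c2, c4, c5, c6, c7, c8}.
Ancestors of c12: {c1, c10, c12, c13, c14, c2, c4, c5, c6, c7, c8, c9}.
Common ancestors: {c1, c10, c13, c2, c4, c5, c6, c7, c8}.
Among these, c5 is not an ancestor of any other common ancestor — it is the merge base.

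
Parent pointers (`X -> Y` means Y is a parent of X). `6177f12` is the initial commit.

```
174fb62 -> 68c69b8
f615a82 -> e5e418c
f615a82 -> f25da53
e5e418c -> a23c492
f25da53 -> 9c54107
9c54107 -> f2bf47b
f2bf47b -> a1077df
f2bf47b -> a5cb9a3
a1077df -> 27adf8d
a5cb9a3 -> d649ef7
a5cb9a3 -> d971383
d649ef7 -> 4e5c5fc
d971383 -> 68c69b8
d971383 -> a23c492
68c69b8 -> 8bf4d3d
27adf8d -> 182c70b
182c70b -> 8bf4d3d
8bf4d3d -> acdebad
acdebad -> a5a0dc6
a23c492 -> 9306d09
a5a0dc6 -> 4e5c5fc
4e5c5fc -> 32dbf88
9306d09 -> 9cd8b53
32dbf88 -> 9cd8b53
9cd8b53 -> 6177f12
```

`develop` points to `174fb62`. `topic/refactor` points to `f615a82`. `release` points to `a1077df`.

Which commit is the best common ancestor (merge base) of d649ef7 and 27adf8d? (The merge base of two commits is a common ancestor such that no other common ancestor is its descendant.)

Ancestors of d649ef7: {32dbf88, 4e5c5fc, 6177f12, 9cd8b53, d649ef7}.
Ancestors of 27adf8d: {182c70b, 27adf8d, 32dbf88, 4e5c5fc, 6177f12, 8bf4d3d, 9cd8b53, a5a0dc6, acdebad}.
Common ancestors: {32dbf88, 4e5c5fc, 6177f12, 9cd8b53}.
Among these, 4e5c5fc is not an ancestor of any other common ancestor — it is the merge base.

4e5c5fc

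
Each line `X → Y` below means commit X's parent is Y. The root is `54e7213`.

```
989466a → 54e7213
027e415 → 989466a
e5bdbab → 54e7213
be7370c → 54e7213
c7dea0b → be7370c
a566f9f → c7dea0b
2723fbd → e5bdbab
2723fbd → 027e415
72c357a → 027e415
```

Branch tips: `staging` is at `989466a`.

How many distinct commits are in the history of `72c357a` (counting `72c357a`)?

Walking parent pointers from 72c357a: reachable set = {027e415, 54e7213, 72c357a, 989466a}.
That is 4 commits.

4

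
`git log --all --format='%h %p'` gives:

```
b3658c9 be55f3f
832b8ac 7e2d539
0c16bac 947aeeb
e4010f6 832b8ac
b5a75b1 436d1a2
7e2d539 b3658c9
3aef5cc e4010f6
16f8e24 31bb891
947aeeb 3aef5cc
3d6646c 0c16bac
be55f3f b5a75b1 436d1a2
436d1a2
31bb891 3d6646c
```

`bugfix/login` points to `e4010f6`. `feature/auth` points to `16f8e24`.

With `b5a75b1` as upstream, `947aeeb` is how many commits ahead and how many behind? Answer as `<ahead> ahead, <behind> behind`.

7 ahead, 0 behind

Reachable from 947aeeb: {3aef5cc, 436d1a2, 7e2d539, 832b8ac, 947aeeb, b3658c9, b5a75b1, be55f3f, e4010f6}.
Reachable from b5a75b1: {436d1a2, b5a75b1}.
Only in 947aeeb's history (ahead): {3aef5cc, 7e2d539, 832b8ac, 947aeeb, b3658c9, be55f3f, e4010f6} — 7.
Only in b5a75b1's history (behind): {} — 0.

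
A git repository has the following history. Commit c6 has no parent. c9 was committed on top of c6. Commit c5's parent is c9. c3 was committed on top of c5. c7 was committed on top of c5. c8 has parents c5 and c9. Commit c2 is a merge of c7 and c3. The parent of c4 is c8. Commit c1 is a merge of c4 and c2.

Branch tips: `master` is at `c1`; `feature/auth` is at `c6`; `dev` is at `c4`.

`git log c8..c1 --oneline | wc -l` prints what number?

5

Reachable from c1: {c1, c2, c3, c4, c5, c6, c7, c8, c9}.
Reachable from c8: {c5, c6, c8, c9}.
In c1's history but not c8's: {c1, c2, c3, c4, c7} — 5 commits.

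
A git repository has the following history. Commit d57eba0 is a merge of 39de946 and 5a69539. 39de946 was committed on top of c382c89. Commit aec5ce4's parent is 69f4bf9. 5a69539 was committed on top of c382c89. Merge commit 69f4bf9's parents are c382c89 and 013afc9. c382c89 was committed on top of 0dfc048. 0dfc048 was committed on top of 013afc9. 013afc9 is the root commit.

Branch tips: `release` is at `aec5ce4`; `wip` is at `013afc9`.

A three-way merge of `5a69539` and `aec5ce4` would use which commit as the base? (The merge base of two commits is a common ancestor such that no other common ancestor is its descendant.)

Ancestors of 5a69539: {013afc9, 0dfc048, 5a69539, c382c89}.
Ancestors of aec5ce4: {013afc9, 0dfc048, 69f4bf9, aec5ce4, c382c89}.
Common ancestors: {013afc9, 0dfc048, c382c89}.
Among these, c382c89 is not an ancestor of any other common ancestor — it is the merge base.

c382c89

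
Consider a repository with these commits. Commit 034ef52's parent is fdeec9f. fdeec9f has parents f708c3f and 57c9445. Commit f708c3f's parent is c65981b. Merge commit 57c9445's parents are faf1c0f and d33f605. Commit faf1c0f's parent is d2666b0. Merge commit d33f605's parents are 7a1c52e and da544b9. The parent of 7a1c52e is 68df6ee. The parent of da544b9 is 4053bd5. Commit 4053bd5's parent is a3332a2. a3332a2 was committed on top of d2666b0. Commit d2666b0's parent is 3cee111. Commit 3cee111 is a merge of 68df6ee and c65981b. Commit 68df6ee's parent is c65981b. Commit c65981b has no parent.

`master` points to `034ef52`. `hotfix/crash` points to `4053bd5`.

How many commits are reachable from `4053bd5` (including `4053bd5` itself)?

Walking parent pointers from 4053bd5: reachable set = {3cee111, 4053bd5, 68df6ee, a3332a2, c65981b, d2666b0}.
That is 6 commits.

6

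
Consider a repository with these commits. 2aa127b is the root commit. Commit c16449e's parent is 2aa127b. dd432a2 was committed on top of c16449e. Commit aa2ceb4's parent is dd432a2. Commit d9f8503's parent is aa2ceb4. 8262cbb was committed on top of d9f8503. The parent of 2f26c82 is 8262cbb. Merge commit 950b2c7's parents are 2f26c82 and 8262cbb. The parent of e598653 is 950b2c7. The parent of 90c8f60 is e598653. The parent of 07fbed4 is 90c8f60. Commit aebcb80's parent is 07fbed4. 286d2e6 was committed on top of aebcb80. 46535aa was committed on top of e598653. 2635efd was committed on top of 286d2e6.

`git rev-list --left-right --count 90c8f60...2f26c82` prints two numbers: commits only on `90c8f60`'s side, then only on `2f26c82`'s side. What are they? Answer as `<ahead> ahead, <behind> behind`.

3 ahead, 0 behind

Reachable from 90c8f60: {2aa127b, 2f26c82, 8262cbb, 90c8f60, 950b2c7, aa2ceb4, c16449e, d9f8503, dd432a2, e598653}.
Reachable from 2f26c82: {2aa127b, 2f26c82, 8262cbb, aa2ceb4, c16449e, d9f8503, dd432a2}.
Only in 90c8f60's history (ahead): {90c8f60, 950b2c7, e598653} — 3.
Only in 2f26c82's history (behind): {} — 0.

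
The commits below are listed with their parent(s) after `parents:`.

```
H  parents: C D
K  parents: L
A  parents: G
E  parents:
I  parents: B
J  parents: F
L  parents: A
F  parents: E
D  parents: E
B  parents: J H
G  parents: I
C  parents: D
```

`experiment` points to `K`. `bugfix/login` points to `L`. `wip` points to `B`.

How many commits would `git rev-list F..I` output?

6

Reachable from I: {B, C, D, E, F, H, I, J}.
Reachable from F: {E, F}.
In I's history but not F's: {B, C, D, H, I, J} — 6 commits.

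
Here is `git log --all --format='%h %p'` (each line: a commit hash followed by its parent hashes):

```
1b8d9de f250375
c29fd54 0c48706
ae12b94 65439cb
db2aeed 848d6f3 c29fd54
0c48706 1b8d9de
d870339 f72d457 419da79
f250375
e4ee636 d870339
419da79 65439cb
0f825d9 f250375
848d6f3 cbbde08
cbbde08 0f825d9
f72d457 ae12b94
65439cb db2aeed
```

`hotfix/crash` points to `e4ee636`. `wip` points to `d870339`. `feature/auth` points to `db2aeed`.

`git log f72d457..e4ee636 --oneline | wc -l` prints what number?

Reachable from e4ee636: {0c48706, 0f825d9, 1b8d9de, 419da79, 65439cb, 848d6f3, ae12b94, c29fd54, cbbde08, d870339, db2aeed, e4ee636, f250375, f72d457}.
Reachable from f72d457: {0c48706, 0f825d9, 1b8d9de, 65439cb, 848d6f3, ae12b94, c29fd54, cbbde08, db2aeed, f250375, f72d457}.
In e4ee636's history but not f72d457's: {419da79, d870339, e4ee636} — 3 commits.

3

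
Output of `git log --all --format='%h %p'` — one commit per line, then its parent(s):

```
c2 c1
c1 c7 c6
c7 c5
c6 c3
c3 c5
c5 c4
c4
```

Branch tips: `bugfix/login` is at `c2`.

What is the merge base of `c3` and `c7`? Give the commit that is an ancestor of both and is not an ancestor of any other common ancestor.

c5

Ancestors of c3: {c3, c4, c5}.
Ancestors of c7: {c4, c5, c7}.
Common ancestors: {c4, c5}.
Among these, c5 is not an ancestor of any other common ancestor — it is the merge base.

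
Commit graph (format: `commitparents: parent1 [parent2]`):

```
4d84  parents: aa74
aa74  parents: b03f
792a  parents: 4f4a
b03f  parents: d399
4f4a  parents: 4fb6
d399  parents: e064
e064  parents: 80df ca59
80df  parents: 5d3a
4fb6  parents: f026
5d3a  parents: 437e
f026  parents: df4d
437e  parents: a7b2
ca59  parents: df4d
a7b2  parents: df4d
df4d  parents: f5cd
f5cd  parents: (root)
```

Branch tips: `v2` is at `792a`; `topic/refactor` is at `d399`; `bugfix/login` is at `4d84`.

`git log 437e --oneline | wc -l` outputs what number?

Walking parent pointers from 437e: reachable set = {437e, a7b2, df4d, f5cd}.
That is 4 commits.

4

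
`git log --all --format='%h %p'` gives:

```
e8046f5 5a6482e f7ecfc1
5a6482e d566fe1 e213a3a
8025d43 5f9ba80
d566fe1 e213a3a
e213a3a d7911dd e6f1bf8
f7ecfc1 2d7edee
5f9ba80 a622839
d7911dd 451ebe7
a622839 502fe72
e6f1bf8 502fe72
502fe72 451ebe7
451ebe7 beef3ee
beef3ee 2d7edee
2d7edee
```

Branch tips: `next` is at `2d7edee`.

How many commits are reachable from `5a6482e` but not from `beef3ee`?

Reachable from 5a6482e: {2d7edee, 451ebe7, 502fe72, 5a6482e, beef3ee, d566fe1, d7911dd, e213a3a, e6f1bf8}.
Reachable from beef3ee: {2d7edee, beef3ee}.
In 5a6482e's history but not beef3ee's: {451ebe7, 502fe72, 5a6482e, d566fe1, d7911dd, e213a3a, e6f1bf8} — 7 commits.

7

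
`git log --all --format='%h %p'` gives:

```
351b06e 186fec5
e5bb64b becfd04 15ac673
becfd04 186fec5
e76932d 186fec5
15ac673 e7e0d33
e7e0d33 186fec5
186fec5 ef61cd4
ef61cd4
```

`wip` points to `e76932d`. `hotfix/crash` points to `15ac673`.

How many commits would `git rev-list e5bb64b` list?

Walking parent pointers from e5bb64b: reachable set = {15ac673, 186fec5, becfd04, e5bb64b, e7e0d33, ef61cd4}.
That is 6 commits.

6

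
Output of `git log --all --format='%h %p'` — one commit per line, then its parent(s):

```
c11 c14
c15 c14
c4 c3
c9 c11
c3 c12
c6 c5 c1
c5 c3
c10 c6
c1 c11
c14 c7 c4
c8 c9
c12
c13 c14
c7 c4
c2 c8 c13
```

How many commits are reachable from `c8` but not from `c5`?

Reachable from c8: {c11, c12, c14, c3, c4, c7, c8, c9}.
Reachable from c5: {c12, c3, c5}.
In c8's history but not c5's: {c11, c14, c4, c7, c8, c9} — 6 commits.

6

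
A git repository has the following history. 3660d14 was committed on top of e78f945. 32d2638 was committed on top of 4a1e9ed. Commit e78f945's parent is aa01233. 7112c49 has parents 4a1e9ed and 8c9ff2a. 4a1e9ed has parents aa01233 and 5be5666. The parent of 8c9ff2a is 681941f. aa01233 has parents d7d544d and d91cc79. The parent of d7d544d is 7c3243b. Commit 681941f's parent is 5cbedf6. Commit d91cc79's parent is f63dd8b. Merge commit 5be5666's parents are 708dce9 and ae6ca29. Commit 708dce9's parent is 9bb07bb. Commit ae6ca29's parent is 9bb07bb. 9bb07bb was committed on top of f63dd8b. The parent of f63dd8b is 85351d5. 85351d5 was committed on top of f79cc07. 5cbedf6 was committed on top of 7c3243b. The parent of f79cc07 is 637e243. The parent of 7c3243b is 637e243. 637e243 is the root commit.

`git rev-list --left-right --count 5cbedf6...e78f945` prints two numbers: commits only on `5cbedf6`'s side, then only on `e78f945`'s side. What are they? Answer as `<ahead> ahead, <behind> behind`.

Reachable from 5cbedf6: {5cbedf6, 637e243, 7c3243b}.
Reachable from e78f945: {637e243, 7c3243b, 85351d5, aa01233, d7d544d, d91cc79, e78f945, f63dd8b, f79cc07}.
Only in 5cbedf6's history (ahead): {5cbedf6} — 1.
Only in e78f945's history (behind): {85351d5, aa01233, d7d544d, d91cc79, e78f945, f63dd8b, f79cc07} — 7.

1 ahead, 7 behind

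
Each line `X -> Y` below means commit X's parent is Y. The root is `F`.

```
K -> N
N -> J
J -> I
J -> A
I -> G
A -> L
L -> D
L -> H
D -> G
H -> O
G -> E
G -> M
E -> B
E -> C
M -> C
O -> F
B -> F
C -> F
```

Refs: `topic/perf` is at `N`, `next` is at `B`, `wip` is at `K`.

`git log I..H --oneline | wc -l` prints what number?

2

Reachable from H: {F, H, O}.
Reachable from I: {B, C, E, F, G, I, M}.
In H's history but not I's: {H, O} — 2 commits.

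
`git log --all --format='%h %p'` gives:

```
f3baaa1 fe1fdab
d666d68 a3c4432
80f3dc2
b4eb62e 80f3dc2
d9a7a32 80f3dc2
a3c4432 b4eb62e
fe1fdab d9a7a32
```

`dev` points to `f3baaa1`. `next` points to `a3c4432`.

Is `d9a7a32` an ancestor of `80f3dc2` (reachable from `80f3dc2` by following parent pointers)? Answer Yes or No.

No

Ancestors of 80f3dc2: {80f3dc2}.
d9a7a32 is not in that set, so it is not an ancestor of 80f3dc2.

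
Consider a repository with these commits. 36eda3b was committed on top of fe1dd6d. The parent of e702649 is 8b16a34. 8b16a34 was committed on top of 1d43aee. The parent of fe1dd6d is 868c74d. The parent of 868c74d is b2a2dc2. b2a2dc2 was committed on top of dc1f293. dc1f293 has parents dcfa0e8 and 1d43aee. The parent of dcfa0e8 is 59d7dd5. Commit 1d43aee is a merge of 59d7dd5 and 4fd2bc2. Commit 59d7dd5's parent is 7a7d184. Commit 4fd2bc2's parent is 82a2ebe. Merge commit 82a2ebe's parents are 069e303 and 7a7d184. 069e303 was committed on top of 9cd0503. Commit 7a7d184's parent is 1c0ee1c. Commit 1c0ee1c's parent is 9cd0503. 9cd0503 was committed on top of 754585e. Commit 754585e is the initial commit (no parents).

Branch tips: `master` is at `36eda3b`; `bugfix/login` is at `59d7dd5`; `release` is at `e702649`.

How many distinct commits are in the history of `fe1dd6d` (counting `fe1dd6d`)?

Walking parent pointers from fe1dd6d: reachable set = {069e303, 1c0ee1c, 1d43aee, 4fd2bc2, 59d7dd5, 754585e, 7a7d184, 82a2ebe, 868c74d, 9cd0503, b2a2dc2, dc1f293, dcfa0e8, fe1dd6d}.
That is 14 commits.

14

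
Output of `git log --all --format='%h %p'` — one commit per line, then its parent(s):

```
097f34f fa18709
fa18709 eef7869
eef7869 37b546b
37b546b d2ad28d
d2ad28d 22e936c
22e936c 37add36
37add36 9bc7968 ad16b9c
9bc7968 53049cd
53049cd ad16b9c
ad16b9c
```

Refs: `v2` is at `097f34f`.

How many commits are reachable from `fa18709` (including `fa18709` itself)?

Walking parent pointers from fa18709: reachable set = {22e936c, 37add36, 37b546b, 53049cd, 9bc7968, ad16b9c, d2ad28d, eef7869, fa18709}.
That is 9 commits.

9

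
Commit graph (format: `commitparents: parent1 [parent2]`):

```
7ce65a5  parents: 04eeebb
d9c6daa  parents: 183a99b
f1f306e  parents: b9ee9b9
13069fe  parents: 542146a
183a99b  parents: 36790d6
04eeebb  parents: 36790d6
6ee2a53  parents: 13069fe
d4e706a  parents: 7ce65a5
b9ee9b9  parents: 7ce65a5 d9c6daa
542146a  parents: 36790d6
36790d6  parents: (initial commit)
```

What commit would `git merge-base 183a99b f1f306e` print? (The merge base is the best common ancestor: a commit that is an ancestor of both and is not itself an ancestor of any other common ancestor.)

Ancestors of 183a99b: {183a99b, 36790d6}.
Ancestors of f1f306e: {04eeebb, 183a99b, 36790d6, 7ce65a5, b9ee9b9, d9c6daa, f1f306e}.
Common ancestors: {183a99b, 36790d6}.
Among these, 183a99b is not an ancestor of any other common ancestor — it is the merge base.

183a99b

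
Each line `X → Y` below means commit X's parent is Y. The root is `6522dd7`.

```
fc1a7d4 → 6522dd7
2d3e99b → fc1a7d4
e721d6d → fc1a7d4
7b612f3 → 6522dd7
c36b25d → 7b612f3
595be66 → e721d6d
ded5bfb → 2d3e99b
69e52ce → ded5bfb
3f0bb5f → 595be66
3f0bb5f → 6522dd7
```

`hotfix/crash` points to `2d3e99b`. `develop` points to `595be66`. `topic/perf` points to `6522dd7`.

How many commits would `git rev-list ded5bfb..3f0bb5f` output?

Reachable from 3f0bb5f: {3f0bb5f, 595be66, 6522dd7, e721d6d, fc1a7d4}.
Reachable from ded5bfb: {2d3e99b, 6522dd7, ded5bfb, fc1a7d4}.
In 3f0bb5f's history but not ded5bfb's: {3f0bb5f, 595be66, e721d6d} — 3 commits.

3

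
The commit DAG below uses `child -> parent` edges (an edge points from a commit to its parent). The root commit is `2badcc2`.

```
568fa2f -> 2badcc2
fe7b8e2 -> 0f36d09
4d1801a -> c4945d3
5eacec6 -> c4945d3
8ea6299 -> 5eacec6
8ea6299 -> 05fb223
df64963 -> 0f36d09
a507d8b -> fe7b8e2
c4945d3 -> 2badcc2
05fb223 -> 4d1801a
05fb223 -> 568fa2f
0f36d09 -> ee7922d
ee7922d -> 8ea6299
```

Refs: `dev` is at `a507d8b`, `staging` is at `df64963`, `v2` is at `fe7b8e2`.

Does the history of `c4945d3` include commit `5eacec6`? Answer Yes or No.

Ancestors of c4945d3: {2badcc2, c4945d3}.
5eacec6 is not in that set, so it is not an ancestor of c4945d3.

No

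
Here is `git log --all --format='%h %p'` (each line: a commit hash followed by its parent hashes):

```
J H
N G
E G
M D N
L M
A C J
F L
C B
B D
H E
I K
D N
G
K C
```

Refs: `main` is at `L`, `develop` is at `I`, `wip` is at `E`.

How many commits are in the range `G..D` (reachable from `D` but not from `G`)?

Reachable from D: {D, G, N}.
Reachable from G: {G}.
In D's history but not G's: {D, N} — 2 commits.

2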